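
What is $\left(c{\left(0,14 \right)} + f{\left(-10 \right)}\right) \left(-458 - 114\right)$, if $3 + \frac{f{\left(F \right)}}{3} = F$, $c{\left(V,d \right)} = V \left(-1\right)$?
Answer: $22308$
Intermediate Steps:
$c{\left(V,d \right)} = - V$
$f{\left(F \right)} = -9 + 3 F$
$\left(c{\left(0,14 \right)} + f{\left(-10 \right)}\right) \left(-458 - 114\right) = \left(\left(-1\right) 0 + \left(-9 + 3 \left(-10\right)\right)\right) \left(-458 - 114\right) = \left(0 - 39\right) \left(-572\right) = \left(-39\right) \left(-572\right) = 22308$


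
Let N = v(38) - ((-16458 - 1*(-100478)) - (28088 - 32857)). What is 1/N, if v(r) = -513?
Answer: -1/89302 ≈ -1.1198e-5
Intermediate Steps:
N = -89302 (N = -513 - ((-16458 - 1*(-100478)) - (28088 - 32857)) = -513 - ((-16458 + 100478) - 1*(-4769)) = -513 - (84020 + 4769) = -513 - 1*88789 = -513 - 88789 = -89302)
1/N = 1/(-89302) = -1/89302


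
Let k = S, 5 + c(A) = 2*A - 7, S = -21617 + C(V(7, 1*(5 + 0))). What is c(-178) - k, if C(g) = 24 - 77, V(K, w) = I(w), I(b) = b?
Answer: 21302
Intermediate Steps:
V(K, w) = w
C(g) = -53
S = -21670 (S = -21617 - 53 = -21670)
c(A) = -12 + 2*A (c(A) = -5 + (2*A - 7) = -5 + (-7 + 2*A) = -12 + 2*A)
k = -21670
c(-178) - k = (-12 + 2*(-178)) - 1*(-21670) = (-12 - 356) + 21670 = -368 + 21670 = 21302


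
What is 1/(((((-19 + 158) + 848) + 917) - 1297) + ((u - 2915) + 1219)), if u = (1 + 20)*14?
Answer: -1/795 ≈ -0.0012579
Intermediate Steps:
u = 294 (u = 21*14 = 294)
1/(((((-19 + 158) + 848) + 917) - 1297) + ((u - 2915) + 1219)) = 1/(((((-19 + 158) + 848) + 917) - 1297) + ((294 - 2915) + 1219)) = 1/((((139 + 848) + 917) - 1297) + (-2621 + 1219)) = 1/(((987 + 917) - 1297) - 1402) = 1/((1904 - 1297) - 1402) = 1/(607 - 1402) = 1/(-795) = -1/795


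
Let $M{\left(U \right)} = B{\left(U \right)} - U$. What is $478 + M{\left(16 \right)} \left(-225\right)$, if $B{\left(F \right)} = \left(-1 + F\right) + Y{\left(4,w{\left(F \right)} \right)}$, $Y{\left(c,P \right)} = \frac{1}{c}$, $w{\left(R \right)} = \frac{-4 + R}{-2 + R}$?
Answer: $\frac{2587}{4} \approx 646.75$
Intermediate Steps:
$w{\left(R \right)} = \frac{-4 + R}{-2 + R}$
$B{\left(F \right)} = - \frac{3}{4} + F$ ($B{\left(F \right)} = \left(-1 + F\right) + \frac{1}{4} = - \frac{3}{4} + F$)
$M{\left(U \right)} = - \frac{3}{4}$ ($M{\left(U \right)} = \left(- \frac{3}{4} + U\right) - U = - \frac{3}{4}$)
$478 + M{\left(16 \right)} \left(-225\right) = 478 - - \frac{675}{4} = 478 + \frac{675}{4} = \frac{2587}{4}$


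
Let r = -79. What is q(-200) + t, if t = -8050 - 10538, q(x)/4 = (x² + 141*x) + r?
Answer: 28296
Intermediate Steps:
q(x) = -316 + 4*x² + 564*x (q(x) = 4*((x² + 141*x) - 79) = 4*(-79 + x² + 141*x) = -316 + 4*x² + 564*x)
t = -18588
q(-200) + t = (-316 + 4*(-200)² + 564*(-200)) - 18588 = (-316 + 4*40000 - 112800) - 18588 = (-316 + 160000 - 112800) - 18588 = 46884 - 18588 = 28296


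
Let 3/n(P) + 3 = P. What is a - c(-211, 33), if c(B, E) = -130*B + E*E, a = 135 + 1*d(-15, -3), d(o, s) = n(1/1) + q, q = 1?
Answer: -56769/2 ≈ -28385.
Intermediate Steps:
n(P) = 3/(-3 + P)
d(o, s) = -½ (d(o, s) = 3/(-3 + 1/1) + 1 = 3/(-3 + 1) + 1 = 3/(-2) + 1 = 3*(-½) + 1 = -3/2 + 1 = -½)
a = 269/2 (a = 135 + 1*(-½) = 135 - ½ = 269/2 ≈ 134.50)
c(B, E) = E² - 130*B (c(B, E) = -130*B + E² = E² - 130*B)
a - c(-211, 33) = 269/2 - (33² - 130*(-211)) = 269/2 - (1089 + 27430) = 269/2 - 1*28519 = 269/2 - 28519 = -56769/2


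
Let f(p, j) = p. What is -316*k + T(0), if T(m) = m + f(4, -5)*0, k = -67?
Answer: 21172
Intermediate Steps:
T(m) = m (T(m) = m + 4*0 = m + 0 = m)
-316*k + T(0) = -316*(-67) + 0 = 21172 + 0 = 21172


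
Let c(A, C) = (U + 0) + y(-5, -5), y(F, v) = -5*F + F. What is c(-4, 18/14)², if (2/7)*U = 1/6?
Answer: 61009/144 ≈ 423.67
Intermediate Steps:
y(F, v) = -4*F
U = 7/12 (U = (7/2)/6 = (7/2)*(⅙) = 7/12 ≈ 0.58333)
c(A, C) = 247/12 (c(A, C) = (7/12 + 0) - 4*(-5) = 7/12 + 20 = 247/12)
c(-4, 18/14)² = (247/12)² = 61009/144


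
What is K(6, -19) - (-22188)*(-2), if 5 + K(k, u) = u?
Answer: -44400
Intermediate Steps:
K(k, u) = -5 + u
K(6, -19) - (-22188)*(-2) = (-5 - 19) - (-22188)*(-2) = -24 - 258*172 = -24 - 44376 = -44400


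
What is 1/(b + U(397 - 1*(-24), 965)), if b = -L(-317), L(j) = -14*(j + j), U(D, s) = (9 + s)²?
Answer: 1/939800 ≈ 1.0641e-6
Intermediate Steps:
L(j) = -28*j
b = -8876 (b = -(-28)*(-317) = -1*8876 = -8876)
1/(b + U(397 - 1*(-24), 965)) = 1/(-8876 + (9 + 965)²) = 1/(-8876 + 974²) = 1/(-8876 + 948676) = 1/939800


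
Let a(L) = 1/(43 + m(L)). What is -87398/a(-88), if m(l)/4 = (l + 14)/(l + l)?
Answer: -42956117/11 ≈ -3.9051e+6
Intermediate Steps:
m(l) = 2*(14 + l)/l (m(l) = 4*((l + 14)/(l + l)) = 4*((14 + l)/((2*l))) = 4*((14 + l)*(1/(2*l))) = 4*((14 + l)/(2*l)) = 2*(14 + l)/l)
a(L) = 1/(45 + 28/L) (a(L) = 1/(43 + (2 + 28/L)) = 1/(45 + 28/L))
-87398/a(-88) = -87398/((-88/(28 + 45*(-88)))) = -87398/((-88/(28 - 3960))) = -87398/((-88/(-3932))) = -87398/((-88*(-1/3932))) = -87398/22/983 = -87398*983/22 = -42956117/11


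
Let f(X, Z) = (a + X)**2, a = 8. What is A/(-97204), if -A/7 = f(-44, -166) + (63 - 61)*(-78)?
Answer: 105/1279 ≈ 0.082095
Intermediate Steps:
f(X, Z) = (8 + X)**2
A = -7980 (A = -7*((8 - 44)**2 + (63 - 61)*(-78)) = -7*((-36)**2 + 2*(-78)) = -7*(1296 - 156) = -7*1140 = -7980)
A/(-97204) = -7980/(-97204) = -7980*(-1/97204) = 105/1279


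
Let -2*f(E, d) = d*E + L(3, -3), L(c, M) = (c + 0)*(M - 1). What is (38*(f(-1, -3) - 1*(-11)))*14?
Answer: 8246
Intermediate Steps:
L(c, M) = c*(-1 + M)
f(E, d) = 6 - E*d/2 (f(E, d) = -(d*E + 3*(-1 - 3))/2 = -(E*d + 3*(-4))/2 = -(E*d - 12)/2 = -(-12 + E*d)/2 = 6 - E*d/2)
(38*(f(-1, -3) - 1*(-11)))*14 = (38*((6 - ½*(-1)*(-3)) - 1*(-11)))*14 = (38*((6 - 3/2) + 11))*14 = (38*(9/2 + 11))*14 = (38*(31/2))*14 = 589*14 = 8246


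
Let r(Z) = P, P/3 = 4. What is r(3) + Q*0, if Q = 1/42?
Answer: 12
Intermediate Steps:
P = 12 (P = 3*4 = 12)
r(Z) = 12
Q = 1/42 ≈ 0.023810
r(3) + Q*0 = 12 + (1/42)*0 = 12 + 0 = 12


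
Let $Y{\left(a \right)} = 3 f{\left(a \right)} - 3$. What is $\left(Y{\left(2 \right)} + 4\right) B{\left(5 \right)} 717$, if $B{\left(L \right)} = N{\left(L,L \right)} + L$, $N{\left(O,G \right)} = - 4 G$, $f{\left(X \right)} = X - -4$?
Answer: $-204345$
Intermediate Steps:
$f{\left(X \right)} = 4 + X$ ($f{\left(X \right)} = X + 4 = 4 + X$)
$B{\left(L \right)} = - 3 L$ ($B{\left(L \right)} = - 4 L + L = - 3 L$)
$Y{\left(a \right)} = 9 + 3 a$ ($Y{\left(a \right)} = 3 \left(4 + a\right) - 3 = \left(12 + 3 a\right) - 3 = 9 + 3 a$)
$\left(Y{\left(2 \right)} + 4\right) B{\left(5 \right)} 717 = \left(\left(9 + 3 \cdot 2\right) + 4\right) \left(\left(-3\right) 5\right) 717 = \left(\left(9 + 6\right) + 4\right) \left(-15\right) 717 = \left(15 + 4\right) \left(-15\right) 717 = 19 \left(-15\right) 717 = \left(-285\right) 717 = -204345$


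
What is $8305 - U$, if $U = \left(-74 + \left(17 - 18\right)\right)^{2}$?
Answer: $2680$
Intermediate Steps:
$U = 5625$ ($U = \left(-74 - 1\right)^{2} = \left(-75\right)^{2} = 5625$)
$8305 - U = 8305 - 5625 = 2680$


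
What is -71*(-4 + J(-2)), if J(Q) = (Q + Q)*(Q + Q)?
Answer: -852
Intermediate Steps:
J(Q) = 4*Q**2 (J(Q) = (2*Q)*(2*Q) = 4*Q**2)
-71*(-4 + J(-2)) = -71*(-4 + 4*(-2)**2) = -71*(-4 + 4*4) = -71*(-4 + 16) = -71*12 = -852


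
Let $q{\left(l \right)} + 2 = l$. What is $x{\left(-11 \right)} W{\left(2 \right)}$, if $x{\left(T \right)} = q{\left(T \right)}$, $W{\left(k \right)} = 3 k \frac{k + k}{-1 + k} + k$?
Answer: $-338$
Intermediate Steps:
$W{\left(k \right)} = k + \frac{6 k^{2}}{-1 + k}$ ($W{\left(k \right)} = 3 k \frac{2 k}{-1 + k} + k = \frac{6 k^{2}}{-1 + k} + k = k + \frac{6 k^{2}}{-1 + k}$)
$q{\left(l \right)} = -2 + l$
$x{\left(T \right)} = -2 + T$
$x{\left(-11 \right)} W{\left(2 \right)} = \left(-2 - 11\right) \frac{2 \left(-1 + 7 \cdot 2\right)}{-1 + 2} = - 13 \frac{2 \left(-1 + 14\right)}{1} = - 13 \cdot 2 \cdot 1 \cdot 13 = \left(-13\right) 26 = -338$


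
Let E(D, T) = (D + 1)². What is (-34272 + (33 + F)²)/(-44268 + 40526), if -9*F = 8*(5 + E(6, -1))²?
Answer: -6514209/3742 ≈ -1740.8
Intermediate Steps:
E(D, T) = (1 + D)²
F = -2592 (F = -8*(5 + (1 + 6)²)²/9 = -8*(5 + 7²)²/9 = -8*(5 + 49)²/9 = -8*54²/9 = -8*2916/9 = -⅑*23328 = -2592)
(-34272 + (33 + F)²)/(-44268 + 40526) = (-34272 + (33 - 2592)²)/(-44268 + 40526) = (-34272 + (-2559)²)/(-3742) = (-34272 + 6548481)*(-1/3742) = 6514209*(-1/3742) = -6514209/3742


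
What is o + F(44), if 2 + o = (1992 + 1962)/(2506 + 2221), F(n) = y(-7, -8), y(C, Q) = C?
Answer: -38589/4727 ≈ -8.1635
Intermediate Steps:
F(n) = -7
o = -5500/4727 (o = -2 + (1992 + 1962)/(2506 + 2221) = -2 + 3954/4727 = -5500/4727 ≈ -1.1635)
o + F(44) = -5500/4727 - 7 = -38589/4727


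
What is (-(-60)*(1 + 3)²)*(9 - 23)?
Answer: -13440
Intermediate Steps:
(-(-60)*(1 + 3)²)*(9 - 23) = -(-60)*4²*(-14) = -(-60)*16*(-14) = -15*(-64)*(-14) = 960*(-14) = -13440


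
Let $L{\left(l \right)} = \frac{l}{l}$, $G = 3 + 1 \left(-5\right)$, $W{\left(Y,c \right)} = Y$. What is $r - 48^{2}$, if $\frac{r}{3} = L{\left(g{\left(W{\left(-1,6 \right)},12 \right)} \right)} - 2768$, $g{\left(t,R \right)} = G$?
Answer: $-10605$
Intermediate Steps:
$G = -2$ ($G = 3 - 5 = -2$)
$g{\left(t,R \right)} = -2$
$L{\left(l \right)} = 1$
$r = -8301$ ($r = 3 \left(1 - 2768\right) = 3 \left(-2767\right) = -8301$)
$r - 48^{2} = -8301 - 48^{2} = -8301 - 2304 = -10605$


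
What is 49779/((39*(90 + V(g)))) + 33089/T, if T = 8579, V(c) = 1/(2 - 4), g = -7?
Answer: 361700797/19963333 ≈ 18.118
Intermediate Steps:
V(c) = -½ (V(c) = 1/(-2) = -½)
49779/((39*(90 + V(g)))) + 33089/T = 49779/((39*(90 - ½))) + 33089/8579 = 49779/((39*(179/2))) + 33089*(1/8579) = 49779/(6981/2) + 33089/8579 = 49779*(2/6981) + 33089/8579 = 33186/2327 + 33089/8579 = 361700797/19963333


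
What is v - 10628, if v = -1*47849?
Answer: -58477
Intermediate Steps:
v = -47849
v - 10628 = -47849 - 10628 = -58477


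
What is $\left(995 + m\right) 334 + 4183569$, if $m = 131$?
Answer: $4559653$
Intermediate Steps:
$\left(995 + m\right) 334 + 4183569 = \left(995 + 131\right) 334 + 4183569 = 1126 \cdot 334 + 4183569 = 376084 + 4183569 = 4559653$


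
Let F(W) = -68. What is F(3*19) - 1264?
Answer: -1332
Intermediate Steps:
F(3*19) - 1264 = -68 - 1264 = -1332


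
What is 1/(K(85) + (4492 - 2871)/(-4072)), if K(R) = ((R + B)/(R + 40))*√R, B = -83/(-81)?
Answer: 135335223225000/13632257768028947 + 233963822476800*√85/13632257768028947 ≈ 0.16816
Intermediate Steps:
B = 83/81 (B = -83*(-1/81) = 83/81 ≈ 1.0247)
K(R) = √R*(83/81 + R)/(40 + R) (K(R) = ((R + 83/81)/(R + 40))*√R = ((83/81 + R)/(40 + R))*√R = √R*(83/81 + R)/(40 + R))
1/(K(85) + (4492 - 2871)/(-4072)) = 1/(√85*(83/81 + 85)/(40 + 85) + (4492 - 2871)/(-4072)) = 1/(√85*(6968/81)/125 + 1621*(-1/4072)) = 1/(√85*(1/125)*(6968/81) - 1621/4072) = 1/(6968*√85/10125 - 1621/4072) = 1/(-1621/4072 + 6968*√85/10125)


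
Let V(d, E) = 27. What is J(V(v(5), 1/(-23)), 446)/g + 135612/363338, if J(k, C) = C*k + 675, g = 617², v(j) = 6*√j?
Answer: 28123283007/69159389941 ≈ 0.40664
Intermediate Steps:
g = 380689
J(k, C) = 675 + C*k
J(V(v(5), 1/(-23)), 446)/g + 135612/363338 = (675 + 446*27)/380689 + 135612/363338 = (675 + 12042)*(1/380689) + 135612*(1/363338) = 12717*(1/380689) + 67806/181669 = 12717/380689 + 67806/181669 = 28123283007/69159389941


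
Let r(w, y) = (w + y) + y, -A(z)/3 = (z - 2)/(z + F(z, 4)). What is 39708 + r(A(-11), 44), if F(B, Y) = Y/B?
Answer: 4974071/125 ≈ 39793.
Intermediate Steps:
A(z) = -3*(-2 + z)/(z + 4/z) (A(z) = -3*(z - 2)/(z + 4/z) = -3*(-2 + z)/(z + 4/z))
r(w, y) = w + 2*y
39708 + r(A(-11), 44) = 39708 + (3*(-11)*(2 - 1*(-11))/(4 + (-11)²) + 2*44) = 39708 + (3*(-11)*(2 + 11)/(4 + 121) + 88) = 39708 + (3*(-11)*13/125 + 88) = 39708 + (3*(-11)*(1/125)*13 + 88) = 39708 + (-429/125 + 88) = 39708 + 10571/125 = 4974071/125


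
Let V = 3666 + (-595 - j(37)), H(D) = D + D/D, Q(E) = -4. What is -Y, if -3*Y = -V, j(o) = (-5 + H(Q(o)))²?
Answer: -3007/3 ≈ -1002.3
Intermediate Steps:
H(D) = 1 + D (H(D) = D + 1 = 1 + D)
j(o) = 64 (j(o) = (-5 + (1 - 4))² = (-5 - 3)² = (-8)² = 64)
V = 3007 (V = 3666 + (-595 - 1*64) = 3666 + (-595 - 64) = 3666 - 659 = 3007)
Y = 3007/3 (Y = -(-1)*3007/3 = -⅓*(-3007) = 3007/3 ≈ 1002.3)
-Y = -1*3007/3 = -3007/3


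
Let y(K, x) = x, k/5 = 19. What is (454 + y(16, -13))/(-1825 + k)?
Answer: -441/1730 ≈ -0.25491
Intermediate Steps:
k = 95 (k = 5*19 = 95)
(454 + y(16, -13))/(-1825 + k) = (454 - 13)/(-1825 + 95) = 441/(-1730) = 441*(-1/1730) = -441/1730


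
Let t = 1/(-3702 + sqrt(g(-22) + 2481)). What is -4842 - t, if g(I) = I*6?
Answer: -22115761136/4567485 + sqrt(29)/1522495 ≈ -4842.0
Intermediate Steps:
g(I) = 6*I
t = 1/(-3702 + 9*sqrt(29)) (t = 1/(-3702 + sqrt(6*(-22) + 2481)) = 1/(-3702 + sqrt(-132 + 2481)) = 1/(-3702 + sqrt(2349)) = 1/(-3702 + 9*sqrt(29)) ≈ -0.00027371)
-4842 - t = -4842 - (-1234/4567485 - sqrt(29)/1522495) = -4842 + (1234/4567485 + sqrt(29)/1522495) = -22115761136/4567485 + sqrt(29)/1522495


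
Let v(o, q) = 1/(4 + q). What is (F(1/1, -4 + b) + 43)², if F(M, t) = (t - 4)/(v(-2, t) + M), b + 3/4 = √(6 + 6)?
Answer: 659564281/583696 + 8461765*√3/36481 ≈ 1531.7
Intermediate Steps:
b = -¾ + 2*√3 (b = -¾ + √(6 + 6) = -¾ + √12 = -¾ + 2*√3 ≈ 2.7141)
F(M, t) = (-4 + t)/(M + 1/(4 + t)) (F(M, t) = (t - 4)/(1/(4 + t) + M) = (-4 + t)/(M + 1/(4 + t)))
(F(1/1, -4 + b) + 43)² = ((-4 + (-4 + (-¾ + 2*√3)))*(4 + (-4 + (-¾ + 2*√3)))/(1 + (4 + (-4 + (-¾ + 2*√3)))/1) + 43)² = ((-4 + (-19/4 + 2*√3))*(4 + (-19/4 + 2*√3))/(1 + 1*(4 + (-19/4 + 2*√3))) + 43)² = ((-35/4 + 2*√3)*(-¾ + 2*√3)/(1 + 1*(-¾ + 2*√3)) + 43)² = ((-35/4 + 2*√3)*(-¾ + 2*√3)/(1 + (-¾ + 2*√3)) + 43)² = ((-35/4 + 2*√3)*(-¾ + 2*√3)/(¼ + 2*√3) + 43)² = (43 + (-35/4 + 2*√3)*(-¾ + 2*√3)/(¼ + 2*√3))²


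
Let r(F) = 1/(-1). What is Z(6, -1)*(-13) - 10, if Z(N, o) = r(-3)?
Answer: 3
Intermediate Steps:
r(F) = -1
Z(N, o) = -1
Z(6, -1)*(-13) - 10 = -1*(-13) - 10 = 13 - 10 = 3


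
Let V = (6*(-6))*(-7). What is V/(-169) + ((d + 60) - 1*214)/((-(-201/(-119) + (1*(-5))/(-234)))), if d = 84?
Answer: 317415672/8049301 ≈ 39.434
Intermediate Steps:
V = 252 (V = -36*(-7) = 252)
V/(-169) + ((d + 60) - 1*214)/((-(-201/(-119) + (1*(-5))/(-234)))) = 252/(-169) + ((84 + 60) - 1*214)/((-(-201/(-119) + (1*(-5))/(-234)))) = 252*(-1/169) + (144 - 214)/((-(-201*(-1/119) - 5*(-1/234)))) = -252/169 - 70*(-1/(201/119 + 5/234)) = -252/169 - 70/((-1*47629/27846)) = -252/169 - 70/(-47629/27846) = -252/169 - 70*(-27846/47629) = -252/169 + 1949220/47629 = 317415672/8049301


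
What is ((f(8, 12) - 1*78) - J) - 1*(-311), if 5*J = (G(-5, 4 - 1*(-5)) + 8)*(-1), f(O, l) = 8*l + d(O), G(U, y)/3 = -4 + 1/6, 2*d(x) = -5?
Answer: 1629/5 ≈ 325.80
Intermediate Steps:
d(x) = -5/2 (d(x) = (1/2)*(-5) = -5/2)
G(U, y) = -23/2 (G(U, y) = 3*(-4 + 1/6) = 3*(-23/6) = -23/2)
f(O, l) = -5/2 + 8*l (f(O, l) = 8*l - 5/2 = -5/2 + 8*l)
J = 7/10 (J = ((-23/2 + 8)*(-1))/5 = (-7/2*(-1))/5 = (1/5)*(7/2) = 7/10 ≈ 0.70000)
((f(8, 12) - 1*78) - J) - 1*(-311) = (((-5/2 + 8*12) - 1*78) - 1*7/10) - 1*(-311) = (((-5/2 + 96) - 78) - 7/10) + 311 = ((187/2 - 78) - 7/10) + 311 = (31/2 - 7/10) + 311 = 74/5 + 311 = 1629/5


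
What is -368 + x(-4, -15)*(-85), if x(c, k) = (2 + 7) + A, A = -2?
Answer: -963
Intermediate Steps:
x(c, k) = 7 (x(c, k) = (2 + 7) - 2 = 9 - 2 = 7)
-368 + x(-4, -15)*(-85) = -368 + 7*(-85) = -368 - 595 = -963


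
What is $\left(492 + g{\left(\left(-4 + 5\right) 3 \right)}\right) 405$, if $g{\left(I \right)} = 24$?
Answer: $208980$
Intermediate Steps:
$\left(492 + g{\left(\left(-4 + 5\right) 3 \right)}\right) 405 = \left(492 + 24\right) 405 = 516 \cdot 405 = 208980$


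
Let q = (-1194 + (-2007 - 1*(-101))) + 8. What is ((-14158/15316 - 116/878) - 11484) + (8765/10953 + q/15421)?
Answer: -931618115211094853/81119911292658 ≈ -11484.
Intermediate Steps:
q = -3092 (q = (-1194 + (-2007 + 101)) + 8 = (-1194 - 1906) + 8 = -3100 + 8 = -3092)
((-14158/15316 - 116/878) - 11484) + (8765/10953 + q/15421) = ((-14158/15316 - 116/878) - 11484) + (8765/10953 - 3092/15421) = ((-14158*1/15316 - 116*1/878) - 11484) + (8765*(1/10953) - 3092*1/15421) = ((-7079/7658 - 58/439) - 11484) + (8765/10953 - 3092/15421) = (-3551845/3361862 - 11484) + 101298389/168906213 = -38611175053/3361862 + 101298389/168906213 = -931618115211094853/81119911292658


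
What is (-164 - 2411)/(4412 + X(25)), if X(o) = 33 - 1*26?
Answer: -2575/4419 ≈ -0.58271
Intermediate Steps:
X(o) = 7 (X(o) = 33 - 26 = 7)
(-164 - 2411)/(4412 + X(25)) = (-164 - 2411)/(4412 + 7) = -2575/4419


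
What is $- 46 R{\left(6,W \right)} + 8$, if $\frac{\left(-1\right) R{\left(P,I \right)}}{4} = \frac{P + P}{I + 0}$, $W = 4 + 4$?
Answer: $284$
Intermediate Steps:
$W = 8$
$R{\left(P,I \right)} = - \frac{8 P}{I}$ ($R{\left(P,I \right)} = - 4 \frac{P + P}{I + 0} = - 4 \frac{2 P}{I} = - \frac{8 P}{I}$)
$- 46 R{\left(6,W \right)} + 8 = - 46 \left(\left(-8\right) 6 \cdot \frac{1}{8}\right) + 8 = \left(-46\right) \left(-6\right) + 8 = 276 + 8 = 284$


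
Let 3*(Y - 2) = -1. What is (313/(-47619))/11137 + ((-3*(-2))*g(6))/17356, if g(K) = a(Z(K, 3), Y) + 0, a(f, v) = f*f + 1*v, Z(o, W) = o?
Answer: 59924890525/4602228064434 ≈ 0.013021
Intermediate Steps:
Y = 5/3 (Y = 2 + (⅓)*(-1) = 2 - ⅓ = 5/3 ≈ 1.6667)
a(f, v) = v + f² (a(f, v) = f² + v = v + f²)
g(K) = 5/3 + K² (g(K) = (5/3 + K²) + 0 = 5/3 + K²)
(313/(-47619))/11137 + ((-3*(-2))*g(6))/17356 = (313/(-47619))/11137 + ((-3*(-2))*(5/3 + 6²))/17356 = (313*(-1/47619))*(1/11137) + (6*(5/3 + 36))*(1/17356) = -313/47619*1/11137 + (6*(113/3))*(1/17356) = -313/530332803 + 226*(1/17356) = -313/530332803 + 113/8678 = 59924890525/4602228064434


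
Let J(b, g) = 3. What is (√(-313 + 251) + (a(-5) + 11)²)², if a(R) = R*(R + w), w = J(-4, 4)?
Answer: (441 + I*√62)² ≈ 1.9442e+5 + 6944.9*I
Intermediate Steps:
w = 3
a(R) = R*(3 + R) (a(R) = R*(R + 3) = R*(3 + R))
(√(-313 + 251) + (a(-5) + 11)²)² = (√(-313 + 251) + (-5*(3 - 5) + 11)²)² = (√(-62) + (-5*(-2) + 11)²)² = (I*√62 + (10 + 11)²)² = (I*√62 + 21²)² = (I*√62 + 441)² = (441 + I*√62)²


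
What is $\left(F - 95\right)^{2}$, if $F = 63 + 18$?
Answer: $196$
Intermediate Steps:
$F = 81$
$\left(F - 95\right)^{2} = \left(81 - 95\right)^{2} = \left(-14\right)^{2} = 196$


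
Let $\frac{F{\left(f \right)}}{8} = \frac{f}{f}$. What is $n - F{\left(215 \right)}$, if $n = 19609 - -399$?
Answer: $20000$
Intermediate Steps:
$F{\left(f \right)} = 8$ ($F{\left(f \right)} = 8 \frac{f}{f} = 8 \cdot 1 = 8$)
$n = 20008$ ($n = 19609 + 399 = 20008$)
$n - F{\left(215 \right)} = 20008 - 8 = 20000$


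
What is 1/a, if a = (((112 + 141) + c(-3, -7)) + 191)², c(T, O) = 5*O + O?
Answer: 1/161604 ≈ 6.1880e-6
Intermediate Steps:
c(T, O) = 6*O
a = 161604 (a = (((112 + 141) + 6*(-7)) + 191)² = ((253 - 42) + 191)² = (211 + 191)² = 402² = 161604)
1/a = 1/161604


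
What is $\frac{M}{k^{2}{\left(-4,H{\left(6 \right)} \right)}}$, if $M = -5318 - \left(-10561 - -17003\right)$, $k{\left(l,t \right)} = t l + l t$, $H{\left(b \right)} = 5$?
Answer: $- \frac{147}{20} \approx -7.35$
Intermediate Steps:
$k{\left(l,t \right)} = 2 l t$ ($k{\left(l,t \right)} = l t + l t = 2 l t$)
$M = -11760$ ($M = -5318 - \left(-10561 + 17003\right) = -5318 - 6442 = -11760$)
$\frac{M}{k^{2}{\left(-4,H{\left(6 \right)} \right)}} = - \frac{11760}{\left(2 \left(-4\right) 5\right)^{2}} = - \frac{11760}{\left(-40\right)^{2}} = - \frac{11760}{1600} = \left(-11760\right) \frac{1}{1600} = - \frac{147}{20}$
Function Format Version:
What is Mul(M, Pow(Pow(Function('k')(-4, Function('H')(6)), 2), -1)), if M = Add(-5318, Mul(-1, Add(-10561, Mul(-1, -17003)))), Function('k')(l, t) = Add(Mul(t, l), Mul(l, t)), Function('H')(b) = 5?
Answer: Rational(-147, 20) ≈ -7.3500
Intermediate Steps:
Function('k')(l, t) = Mul(2, l, t) (Function('k')(l, t) = Add(Mul(l, t), Mul(l, t)) = Mul(2, l, t))
M = -11760 (M = Add(-5318, Mul(-1, Add(-10561, 17003))) = Add(-5318, Mul(-1, 6442)) = Add(-5318, -6442) = -11760)
Mul(M, Pow(Pow(Function('k')(-4, Function('H')(6)), 2), -1)) = Mul(-11760, Pow(Pow(Mul(2, -4, 5), 2), -1)) = Mul(-11760, Pow(Pow(-40, 2), -1)) = Mul(-11760, Pow(1600, -1)) = Mul(-11760, Rational(1, 1600)) = Rational(-147, 20)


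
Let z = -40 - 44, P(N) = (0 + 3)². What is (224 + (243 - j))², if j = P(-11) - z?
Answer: 139876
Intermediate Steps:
P(N) = 9 (P(N) = 3² = 9)
z = -84
j = 93 (j = 9 - 1*(-84) = 9 + 84 = 93)
(224 + (243 - j))² = (224 + (243 - 1*93))² = (224 + (243 - 93))² = (224 + 150)² = 374² = 139876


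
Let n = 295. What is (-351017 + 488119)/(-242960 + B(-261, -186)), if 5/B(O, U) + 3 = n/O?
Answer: -147795956/261912185 ≈ -0.56430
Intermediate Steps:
B(O, U) = 5/(-3 + 295/O)
(-351017 + 488119)/(-242960 + B(-261, -186)) = (-351017 + 488119)/(-242960 - 5*(-261)/(-295 + 3*(-261))) = 137102/(-242960 - 5*(-261)/(-295 - 783)) = 137102/(-242960 - 5*(-261)/(-1078)) = 137102/(-242960 - 5*(-261)*(-1/1078)) = 137102/(-242960 - 1305/1078) = 137102/(-261912185/1078) = 137102*(-1078/261912185) = -147795956/261912185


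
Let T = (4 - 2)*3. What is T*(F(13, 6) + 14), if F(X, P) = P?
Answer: 120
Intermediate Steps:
T = 6 (T = 2*3 = 6)
T*(F(13, 6) + 14) = 6*(6 + 14) = 6*20 = 120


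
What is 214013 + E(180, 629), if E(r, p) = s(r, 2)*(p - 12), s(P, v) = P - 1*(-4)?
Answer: 327541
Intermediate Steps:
s(P, v) = 4 + P (s(P, v) = P + 4 = 4 + P)
E(r, p) = (-12 + p)*(4 + r) (E(r, p) = (4 + r)*(p - 12) = (4 + r)*(-12 + p) = (-12 + p)*(4 + r))
214013 + E(180, 629) = 214013 + (-12 + 629)*(4 + 180) = 214013 + 617*184 = 214013 + 113528 = 327541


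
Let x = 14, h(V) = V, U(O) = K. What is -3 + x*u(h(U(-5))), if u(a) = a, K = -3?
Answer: -45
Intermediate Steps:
U(O) = -3
-3 + x*u(h(U(-5))) = -3 + 14*(-3) = -3 - 42 = -45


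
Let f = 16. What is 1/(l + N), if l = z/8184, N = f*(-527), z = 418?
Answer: -372/3136685 ≈ -0.00011860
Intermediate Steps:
N = -8432 (N = 16*(-527) = -8432)
l = 19/372 (l = 418/8184 = 418*(1/8184) = 19/372 ≈ 0.051075)
1/(l + N) = 1/(19/372 - 8432) = 1/(-3136685/372) = -372/3136685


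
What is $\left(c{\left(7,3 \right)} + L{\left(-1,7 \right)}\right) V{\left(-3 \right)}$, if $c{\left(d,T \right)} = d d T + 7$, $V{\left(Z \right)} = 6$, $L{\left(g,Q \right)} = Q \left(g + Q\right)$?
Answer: $1176$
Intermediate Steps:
$L{\left(g,Q \right)} = Q \left(Q + g\right)$
$c{\left(d,T \right)} = 7 + T d^{2}$ ($c{\left(d,T \right)} = d^{2} T + 7 = T d^{2} + 7 = 7 + T d^{2}$)
$\left(c{\left(7,3 \right)} + L{\left(-1,7 \right)}\right) V{\left(-3 \right)} = \left(\left(7 + 3 \cdot 7^{2}\right) + 7 \left(7 - 1\right)\right) 6 = \left(\left(7 + 3 \cdot 49\right) + 7 \cdot 6\right) 6 = \left(\left(7 + 147\right) + 42\right) 6 = \left(154 + 42\right) 6 = 196 \cdot 6 = 1176$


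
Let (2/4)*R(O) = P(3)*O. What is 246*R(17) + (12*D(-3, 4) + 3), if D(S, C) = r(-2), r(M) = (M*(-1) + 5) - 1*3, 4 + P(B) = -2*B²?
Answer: -183957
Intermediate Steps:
P(B) = -4 - 2*B²
r(M) = 2 - M (r(M) = (-M + 5) - 3 = (5 - M) - 3 = 2 - M)
R(O) = -44*O (R(O) = 2*((-4 - 2*3²)*O) = 2*((-4 - 2*9)*O) = 2*((-4 - 18)*O) = 2*(-22*O) = -44*O)
D(S, C) = 4 (D(S, C) = 2 - 1*(-2) = 2 + 2 = 4)
246*R(17) + (12*D(-3, 4) + 3) = 246*(-44*17) + (12*4 + 3) = 246*(-748) + (48 + 3) = -184008 + 51 = -183957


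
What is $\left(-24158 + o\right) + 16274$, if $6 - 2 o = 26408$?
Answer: $-21085$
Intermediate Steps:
$o = -13201$ ($o = 3 - 13204 = -13201$)
$\left(-24158 + o\right) + 16274 = \left(-24158 - 13201\right) + 16274 = -37359 + 16274 = -21085$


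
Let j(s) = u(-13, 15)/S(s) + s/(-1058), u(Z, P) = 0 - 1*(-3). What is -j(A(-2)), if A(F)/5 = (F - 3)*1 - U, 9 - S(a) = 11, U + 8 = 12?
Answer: 771/529 ≈ 1.4575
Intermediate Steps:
U = 4 (U = -8 + 12 = 4)
S(a) = -2 (S(a) = 9 - 1*11 = 9 - 11 = -2)
u(Z, P) = 3 (u(Z, P) = 0 + 3 = 3)
A(F) = -35 + 5*F (A(F) = 5*((F - 3)*1 - 1*4) = 5*((-3 + F)*1 - 4) = 5*((-3 + F) - 4) = 5*(-7 + F) = -35 + 5*F)
j(s) = -3/2 - s/1058 (j(s) = 3/(-2) + s/(-1058) = 3*(-½) + s*(-1/1058) = -3/2 - s/1058)
-j(A(-2)) = -(-3/2 - (-35 + 5*(-2))/1058) = -(-3/2 - (-35 - 10)/1058) = -(-3/2 - 1/1058*(-45)) = -(-3/2 + 45/1058) = -1*(-771/529) = 771/529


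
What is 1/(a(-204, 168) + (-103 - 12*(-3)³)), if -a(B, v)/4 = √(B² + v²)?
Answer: -221/1068599 - 48*√485/1068599 ≈ -0.0011960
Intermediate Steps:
a(B, v) = -4*√(B² + v²)
1/(a(-204, 168) + (-103 - 12*(-3)³)) = 1/(-4*√((-204)² + 168²) + (-103 - 12*(-3)³)) = 1/(-4*√(41616 + 28224) + (-103 - 12*(-27))) = 1/(-48*√485 + (-103 + 324)) = 1/(-48*√485 + 221) = 1/(221 - 48*√485)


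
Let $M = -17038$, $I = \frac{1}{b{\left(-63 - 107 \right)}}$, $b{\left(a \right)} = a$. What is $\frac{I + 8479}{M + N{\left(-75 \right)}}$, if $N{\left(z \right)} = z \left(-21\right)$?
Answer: $- \frac{1441429}{2628710} \approx -0.54834$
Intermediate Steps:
$N{\left(z \right)} = - 21 z$
$I = - \frac{1}{170}$ ($I = \frac{1}{-63 - 107} = \frac{1}{-170} = - \frac{1}{170} \approx -0.0058824$)
$\frac{I + 8479}{M + N{\left(-75 \right)}} = \frac{- \frac{1}{170} + 8479}{-17038 - -1575} = \frac{1441429}{170 \left(-17038 + 1575\right)} = \frac{1441429}{170 \left(-15463\right)} = \frac{1441429}{170} \left(- \frac{1}{15463}\right) = - \frac{1441429}{2628710}$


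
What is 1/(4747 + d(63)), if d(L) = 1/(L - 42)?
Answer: 21/99688 ≈ 0.00021066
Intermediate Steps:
d(L) = 1/(-42 + L)
1/(4747 + d(63)) = 1/(4747 + 1/(-42 + 63)) = 1/(4747 + 1/21) = 1/(99688/21) = 21/99688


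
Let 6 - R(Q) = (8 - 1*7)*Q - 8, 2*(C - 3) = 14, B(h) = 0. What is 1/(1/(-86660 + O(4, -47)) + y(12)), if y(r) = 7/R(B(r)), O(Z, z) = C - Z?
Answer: 43327/21663 ≈ 2.0000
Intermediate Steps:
C = 10 (C = 3 + (½)*14 = 3 + 7 = 10)
R(Q) = 14 - Q (R(Q) = 6 - ((8 - 1*7)*Q - 8) = 6 - ((8 - 7)*Q - 8) = 6 - (1*Q - 8) = 6 - (Q - 8) = 6 - (-8 + Q) = 6 + (8 - Q) = 14 - Q)
O(Z, z) = 10 - Z
y(r) = ½ (y(r) = 7/(14 - 1*0) = 7/(14 + 0) = 7/14 = 7*(1/14) = ½)
1/(1/(-86660 + O(4, -47)) + y(12)) = 1/(1/(-86660 + (10 - 1*4)) + ½) = 1/(1/(-86660 + (10 - 4)) + ½) = 1/(1/(-86660 + 6) + ½) = 1/(1/(-86654) + ½) = 1/(-1/86654 + ½) = 1/(21663/43327) = 43327/21663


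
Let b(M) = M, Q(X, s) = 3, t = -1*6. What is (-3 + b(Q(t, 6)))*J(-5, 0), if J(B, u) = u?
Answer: 0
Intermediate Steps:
t = -6
(-3 + b(Q(t, 6)))*J(-5, 0) = (-3 + 3)*0 = 0*0 = 0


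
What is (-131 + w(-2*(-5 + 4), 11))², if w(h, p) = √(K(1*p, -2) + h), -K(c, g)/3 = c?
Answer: (131 - I*√31)² ≈ 17130.0 - 1458.8*I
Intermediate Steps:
K(c, g) = -3*c
w(h, p) = √(h - 3*p) (w(h, p) = √(-3*p + h) = √(h - 3*p))
(-131 + w(-2*(-5 + 4), 11))² = (-131 + √(-2*(-5 + 4) - 3*11))² = (-131 + √(-2*(-1) - 33))² = (-131 + √(2 - 33))² = (-131 + √(-31))² = (-131 + I*√31)²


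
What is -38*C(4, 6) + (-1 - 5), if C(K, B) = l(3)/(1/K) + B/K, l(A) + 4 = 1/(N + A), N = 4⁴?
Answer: 141003/259 ≈ 544.41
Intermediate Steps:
N = 256
l(A) = -4 + 1/(256 + A)
C(K, B) = -1035*K/259 + B/K (C(K, B) = ((-1023 - 4*3)/(256 + 3))/(1/K) + B/K = ((-1023 - 12)/259)*K + B/K = ((1/259)*(-1035))*K + B/K = -1035*K/259 + B/K)
-38*C(4, 6) + (-1 - 5) = -38*(-1035/259*4 + 6/4) + (-1 - 5) = -38*(-4140/259 + 6*(¼)) - 6 = -38*(-4140/259 + 3/2) - 6 = -38*(-7503/518) - 6 = 142557/259 - 6 = 141003/259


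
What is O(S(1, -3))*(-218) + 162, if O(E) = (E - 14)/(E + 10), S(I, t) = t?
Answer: 4840/7 ≈ 691.43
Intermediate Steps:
O(E) = (-14 + E)/(10 + E)
O(S(1, -3))*(-218) + 162 = ((-14 - 3)/(10 - 3))*(-218) + 162 = (-17/7)*(-218) + 162 = ((⅐)*(-17))*(-218) + 162 = -17/7*(-218) + 162 = 3706/7 + 162 = 4840/7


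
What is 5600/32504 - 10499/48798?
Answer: -8498837/198266274 ≈ -0.042866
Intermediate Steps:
5600/32504 - 10499/48798 = 5600*(1/32504) - 10499*1/48798 = 700/4063 - 10499/48798 = -8498837/198266274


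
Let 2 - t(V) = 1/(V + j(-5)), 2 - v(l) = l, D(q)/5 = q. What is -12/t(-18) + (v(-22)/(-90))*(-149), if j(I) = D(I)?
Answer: 14704/435 ≈ 33.802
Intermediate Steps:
D(q) = 5*q
v(l) = 2 - l
j(I) = 5*I
t(V) = 2 - 1/(-25 + V) (t(V) = 2 - 1/(V + 5*(-5)) = 2 - 1/(V - 25) = 2 - 1/(-25 + V))
-12/t(-18) + (v(-22)/(-90))*(-149) = -12*(-25 - 18)/(-51 + 2*(-18)) + ((2 - 1*(-22))/(-90))*(-149) = -12*(-43/(-51 - 36)) + ((2 + 22)*(-1/90))*(-149) = -12/((-1/43*(-87))) + (24*(-1/90))*(-149) = -12/87/43 - 4/15*(-149) = -12*43/87 + 596/15 = -172/29 + 596/15 = 14704/435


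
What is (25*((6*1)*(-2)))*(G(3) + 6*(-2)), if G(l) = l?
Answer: 2700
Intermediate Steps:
(25*((6*1)*(-2)))*(G(3) + 6*(-2)) = (25*((6*1)*(-2)))*(3 + 6*(-2)) = (25*(6*(-2)))*(3 - 12) = (25*(-12))*(-9) = -300*(-9) = 2700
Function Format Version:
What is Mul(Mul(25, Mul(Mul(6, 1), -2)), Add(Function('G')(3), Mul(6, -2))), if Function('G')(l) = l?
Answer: 2700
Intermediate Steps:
Mul(Mul(25, Mul(Mul(6, 1), -2)), Add(Function('G')(3), Mul(6, -2))) = Mul(Mul(25, Mul(Mul(6, 1), -2)), Add(3, Mul(6, -2))) = Mul(Mul(25, Mul(6, -2)), Add(3, -12)) = Mul(Mul(25, -12), -9) = Mul(-300, -9) = 2700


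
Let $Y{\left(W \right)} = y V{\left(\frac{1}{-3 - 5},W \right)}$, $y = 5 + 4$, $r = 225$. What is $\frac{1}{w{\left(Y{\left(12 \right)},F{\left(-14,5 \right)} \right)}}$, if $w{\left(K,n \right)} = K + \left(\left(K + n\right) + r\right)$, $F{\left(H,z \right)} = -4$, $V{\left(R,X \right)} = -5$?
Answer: $\frac{1}{131} \approx 0.0076336$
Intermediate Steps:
$y = 9$
$Y{\left(W \right)} = -45$ ($Y{\left(W \right)} = 9 \left(-5\right) = -45$)
$w{\left(K,n \right)} = 225 + n + 2 K$ ($w{\left(K,n \right)} = K + \left(\left(K + n\right) + 225\right) = K + \left(225 + K + n\right) = 225 + n + 2 K$)
$\frac{1}{w{\left(Y{\left(12 \right)},F{\left(-14,5 \right)} \right)}} = \frac{1}{225 - 4 + 2 \left(-45\right)} = \frac{1}{225 - 4 - 90} = \frac{1}{131}$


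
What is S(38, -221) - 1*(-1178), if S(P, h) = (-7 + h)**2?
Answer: 53162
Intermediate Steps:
S(38, -221) - 1*(-1178) = (-7 - 221)**2 - 1*(-1178) = (-228)**2 + 1178 = 51984 + 1178 = 53162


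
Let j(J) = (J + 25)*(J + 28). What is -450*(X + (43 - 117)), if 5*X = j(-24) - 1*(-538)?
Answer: -15480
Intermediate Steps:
j(J) = (25 + J)*(28 + J)
X = 542/5 (X = ((700 + (-24)² + 53*(-24)) - 1*(-538))/5 = ((700 + 576 - 1272) + 538)/5 = (4 + 538)/5 = (⅕)*542 = 542/5 ≈ 108.40)
-450*(X + (43 - 117)) = -450*(542/5 + (43 - 117)) = -450*(542/5 - 74) = -450*172/5 = -15480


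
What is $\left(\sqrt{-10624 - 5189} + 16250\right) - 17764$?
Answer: $-1514 + 3 i \sqrt{1757} \approx -1514.0 + 125.75 i$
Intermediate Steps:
$\left(\sqrt{-10624 - 5189} + 16250\right) - 17764 = \left(\sqrt{-15813} + 16250\right) - 17764 = \left(3 i \sqrt{1757} + 16250\right) - 17764 = \left(16250 + 3 i \sqrt{1757}\right) - 17764 = -1514 + 3 i \sqrt{1757}$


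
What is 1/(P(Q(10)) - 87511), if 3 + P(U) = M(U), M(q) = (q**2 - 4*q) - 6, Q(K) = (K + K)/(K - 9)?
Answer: -1/87200 ≈ -1.1468e-5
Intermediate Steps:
Q(K) = 2*K/(-9 + K) (Q(K) = (2*K)/(-9 + K) = 2*K/(-9 + K))
M(q) = -6 + q**2 - 4*q
P(U) = -9 + U**2 - 4*U (P(U) = -3 + (-6 + U**2 - 4*U) = -9 + U**2 - 4*U)
1/(P(Q(10)) - 87511) = 1/((-9 + (2*10/(-9 + 10))**2 - 8*10/(-9 + 10)) - 87511) = 1/((-9 + (2*10/1)**2 - 8*10/1) - 87511) = 1/((-9 + (2*10*1)**2 - 8*10) - 87511) = 1/((-9 + 20**2 - 4*20) - 87511) = 1/((-9 + 400 - 80) - 87511) = 1/(311 - 87511) = 1/(-87200) = -1/87200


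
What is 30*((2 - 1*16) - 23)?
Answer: -1110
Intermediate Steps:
30*((2 - 1*16) - 23) = 30*((2 - 16) - 23) = 30*(-14 - 23) = 30*(-37) = -1110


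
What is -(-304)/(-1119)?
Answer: -304/1119 ≈ -0.27167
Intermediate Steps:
-(-304)/(-1119) = -(-304)*(-1)/1119 = -4*76/1119 = -304/1119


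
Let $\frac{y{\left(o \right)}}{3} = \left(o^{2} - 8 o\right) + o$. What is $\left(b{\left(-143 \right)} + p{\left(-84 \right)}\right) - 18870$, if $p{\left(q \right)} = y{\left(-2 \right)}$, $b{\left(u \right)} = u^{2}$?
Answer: $1633$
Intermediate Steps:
$y{\left(o \right)} = - 21 o + 3 o^{2}$ ($y{\left(o \right)} = 3 \left(\left(o^{2} - 8 o\right) + o\right) = 3 \left(o^{2} - 7 o\right) = - 21 o + 3 o^{2}$)
$p{\left(q \right)} = 54$ ($p{\left(q \right)} = 3 \left(-2\right) \left(-7 - 2\right) = 3 \left(-2\right) \left(-9\right) = 54$)
$\left(b{\left(-143 \right)} + p{\left(-84 \right)}\right) - 18870 = \left(\left(-143\right)^{2} + 54\right) - 18870 = \left(20449 + 54\right) - 18870 = 20503 - 18870 = 1633$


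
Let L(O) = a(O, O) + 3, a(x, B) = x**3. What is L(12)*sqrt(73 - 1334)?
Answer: 1731*I*sqrt(1261) ≈ 61469.0*I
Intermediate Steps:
L(O) = 3 + O**3 (L(O) = O**3 + 3 = 3 + O**3)
L(12)*sqrt(73 - 1334) = (3 + 12**3)*sqrt(73 - 1334) = (3 + 1728)*sqrt(-1261) = 1731*(I*sqrt(1261)) = 1731*I*sqrt(1261)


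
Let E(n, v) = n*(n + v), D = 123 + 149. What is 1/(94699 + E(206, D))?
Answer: 1/193167 ≈ 5.1769e-6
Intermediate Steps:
D = 272
1/(94699 + E(206, D)) = 1/(94699 + 206*(206 + 272)) = 1/(94699 + 206*478) = 1/(94699 + 98468) = 1/193167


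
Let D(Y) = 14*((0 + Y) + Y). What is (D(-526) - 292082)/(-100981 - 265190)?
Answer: 102270/122057 ≈ 0.83789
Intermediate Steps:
D(Y) = 28*Y (D(Y) = 14*(Y + Y) = 14*(2*Y) = 28*Y)
(D(-526) - 292082)/(-100981 - 265190) = (28*(-526) - 292082)/(-100981 - 265190) = (-14728 - 292082)/(-366171) = -306810*(-1/366171) = 102270/122057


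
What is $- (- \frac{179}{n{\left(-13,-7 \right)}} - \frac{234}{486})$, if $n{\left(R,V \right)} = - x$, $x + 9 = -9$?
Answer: $\frac{563}{54} \approx 10.426$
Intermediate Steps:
$x = -18$ ($x = -9 - 9 = -18$)
$n{\left(R,V \right)} = 18$ ($n{\left(R,V \right)} = \left(-1\right) \left(-18\right) = 18$)
$- (- \frac{179}{n{\left(-13,-7 \right)}} - \frac{234}{486}) = - (- \frac{179}{18} - \frac{234}{486}) = - (\left(-179\right) \frac{1}{18} - \frac{13}{27}) = - (- \frac{179}{18} - \frac{13}{27}) = \left(-1\right) \left(- \frac{563}{54}\right) = \frac{563}{54}$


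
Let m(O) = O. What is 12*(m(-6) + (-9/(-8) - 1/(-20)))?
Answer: -579/10 ≈ -57.900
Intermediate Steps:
12*(m(-6) + (-9/(-8) - 1/(-20))) = 12*(-6 + (-9/(-8) - 1/(-20))) = 12*(-6 + (-9*(-1/8) - 1*(-1/20))) = 12*(-6 + (9/8 + 1/20)) = 12*(-6 + 47/40) = 12*(-193/40) = -579/10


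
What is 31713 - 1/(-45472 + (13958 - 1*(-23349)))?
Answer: 258936646/8165 ≈ 31713.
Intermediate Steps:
31713 - 1/(-45472 + (13958 - 1*(-23349))) = 31713 - 1/(-45472 + (13958 + 23349)) = 31713 - 1/(-45472 + 37307) = 31713 - 1/(-8165) = 31713 - 1*(-1/8165) = 31713 + 1/8165 = 258936646/8165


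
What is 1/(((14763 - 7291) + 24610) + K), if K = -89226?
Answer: -1/57144 ≈ -1.7500e-5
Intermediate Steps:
1/(((14763 - 7291) + 24610) + K) = 1/(((14763 - 7291) + 24610) - 89226) = 1/((7472 + 24610) - 89226) = 1/(32082 - 89226) = 1/(-57144) = -1/57144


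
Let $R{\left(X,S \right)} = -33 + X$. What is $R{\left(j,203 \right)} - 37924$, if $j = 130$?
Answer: $-37827$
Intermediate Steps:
$R{\left(j,203 \right)} - 37924 = \left(-33 + 130\right) - 37924 = 97 - 37924 = -37827$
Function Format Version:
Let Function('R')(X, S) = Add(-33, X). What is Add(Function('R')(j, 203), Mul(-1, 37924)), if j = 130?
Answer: -37827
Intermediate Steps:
Add(Function('R')(j, 203), Mul(-1, 37924)) = Add(Add(-33, 130), Mul(-1, 37924)) = Add(97, -37924) = -37827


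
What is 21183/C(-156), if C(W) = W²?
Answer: 7061/8112 ≈ 0.87044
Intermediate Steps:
21183/C(-156) = 21183/((-156)²) = 21183/24336 = 21183*(1/24336) = 7061/8112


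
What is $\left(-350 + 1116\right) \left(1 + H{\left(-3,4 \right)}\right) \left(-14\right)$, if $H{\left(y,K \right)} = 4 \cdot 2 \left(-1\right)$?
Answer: $75068$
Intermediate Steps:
$H{\left(y,K \right)} = -8$ ($H{\left(y,K \right)} = 8 \left(-1\right) = -8$)
$\left(-350 + 1116\right) \left(1 + H{\left(-3,4 \right)}\right) \left(-14\right) = \left(-350 + 1116\right) \left(1 - 8\right) \left(-14\right) = 766 \left(\left(-7\right) \left(-14\right)\right) = 766 \cdot 98 = 75068$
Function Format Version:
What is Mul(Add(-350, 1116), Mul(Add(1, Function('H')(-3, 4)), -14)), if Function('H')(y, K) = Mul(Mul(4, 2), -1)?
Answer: 75068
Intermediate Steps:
Function('H')(y, K) = -8 (Function('H')(y, K) = Mul(8, -1) = -8)
Mul(Add(-350, 1116), Mul(Add(1, Function('H')(-3, 4)), -14)) = Mul(Add(-350, 1116), Mul(Add(1, -8), -14)) = Mul(766, Mul(-7, -14)) = Mul(766, 98) = 75068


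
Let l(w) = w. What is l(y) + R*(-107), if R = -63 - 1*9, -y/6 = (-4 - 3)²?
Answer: 7410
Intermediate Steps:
y = -294 (y = -6*(-4 - 3)² = -6*(-7)² = -6*49 = -294)
R = -72 (R = -63 - 9 = -72)
l(y) + R*(-107) = -294 - 72*(-107) = -294 + 7704 = 7410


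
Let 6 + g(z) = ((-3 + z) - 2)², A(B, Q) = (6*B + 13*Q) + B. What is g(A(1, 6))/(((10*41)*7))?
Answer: 3197/1435 ≈ 2.2279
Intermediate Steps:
A(B, Q) = 7*B + 13*Q
g(z) = -6 + (-5 + z)² (g(z) = -6 + ((-3 + z) - 2)² = -6 + (-5 + z)²)
g(A(1, 6))/(((10*41)*7)) = (-6 + (-5 + (7*1 + 13*6))²)/(((10*41)*7)) = (-6 + (-5 + (7 + 78))²)/((410*7)) = (-6 + (-5 + 85)²)/2870 = (-6 + 80²)*(1/2870) = (-6 + 6400)*(1/2870) = 6394*(1/2870) = 3197/1435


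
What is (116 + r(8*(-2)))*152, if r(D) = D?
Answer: 15200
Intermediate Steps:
(116 + r(8*(-2)))*152 = (116 + 8*(-2))*152 = (116 - 16)*152 = 100*152 = 15200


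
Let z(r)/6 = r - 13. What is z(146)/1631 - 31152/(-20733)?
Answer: 3207326/1610263 ≈ 1.9918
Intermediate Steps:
z(r) = -78 + 6*r (z(r) = 6*(r - 13) = 6*(-13 + r) = -78 + 6*r)
z(146)/1631 - 31152/(-20733) = (-78 + 6*146)/1631 - 31152/(-20733) = (-78 + 876)*(1/1631) - 31152*(-1/20733) = 798*(1/1631) + 10384/6911 = 114/233 + 10384/6911 = 3207326/1610263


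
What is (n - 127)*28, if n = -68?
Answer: -5460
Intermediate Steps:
(n - 127)*28 = (-68 - 127)*28 = -195*28 = -5460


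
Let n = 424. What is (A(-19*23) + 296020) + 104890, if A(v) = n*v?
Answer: 215622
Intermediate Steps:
A(v) = 424*v
(A(-19*23) + 296020) + 104890 = (424*(-19*23) + 296020) + 104890 = (424*(-437) + 296020) + 104890 = (-185288 + 296020) + 104890 = 110732 + 104890 = 215622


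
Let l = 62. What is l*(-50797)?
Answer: -3149414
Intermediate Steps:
l*(-50797) = 62*(-50797) = -3149414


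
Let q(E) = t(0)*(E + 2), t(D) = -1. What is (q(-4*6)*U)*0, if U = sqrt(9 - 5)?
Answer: 0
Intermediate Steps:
U = 2 (U = sqrt(4) = 2)
q(E) = -2 - E (q(E) = -(E + 2) = -(2 + E) = -2 - E)
(q(-4*6)*U)*0 = ((-2 - (-4)*6)*2)*0 = ((-2 - 1*(-24))*2)*0 = ((-2 + 24)*2)*0 = (22*2)*0 = 44*0 = 0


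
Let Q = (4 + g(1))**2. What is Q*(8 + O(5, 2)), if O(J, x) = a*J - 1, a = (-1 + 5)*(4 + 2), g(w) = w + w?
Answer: 4572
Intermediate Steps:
g(w) = 2*w
a = 24 (a = 4*6 = 24)
O(J, x) = -1 + 24*J (O(J, x) = 24*J - 1 = -1 + 24*J)
Q = 36 (Q = (4 + 2*1)**2 = (4 + 2)**2 = 6**2 = 36)
Q*(8 + O(5, 2)) = 36*(8 + (-1 + 24*5)) = 36*(8 + (-1 + 120)) = 36*(8 + 119) = 36*127 = 4572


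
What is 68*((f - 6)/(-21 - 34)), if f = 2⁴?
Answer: -136/11 ≈ -12.364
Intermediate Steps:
f = 16
68*((f - 6)/(-21 - 34)) = 68*((16 - 6)/(-21 - 34)) = 68*(10/(-55)) = 68*(10*(-1/55)) = 68*(-2/11) = -136/11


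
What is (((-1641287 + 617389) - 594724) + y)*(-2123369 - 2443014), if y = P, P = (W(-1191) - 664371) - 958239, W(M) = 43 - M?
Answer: 14795071787234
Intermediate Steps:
P = -1621376 (P = ((43 - 1*(-1191)) - 664371) - 958239 = ((43 + 1191) - 664371) - 958239 = (1234 - 664371) - 958239 = -663137 - 958239 = -1621376)
y = -1621376
(((-1641287 + 617389) - 594724) + y)*(-2123369 - 2443014) = (((-1641287 + 617389) - 594724) - 1621376)*(-2123369 - 2443014) = ((-1023898 - 594724) - 1621376)*(-4566383) = (-1618622 - 1621376)*(-4566383) = -3239998*(-4566383) = 14795071787234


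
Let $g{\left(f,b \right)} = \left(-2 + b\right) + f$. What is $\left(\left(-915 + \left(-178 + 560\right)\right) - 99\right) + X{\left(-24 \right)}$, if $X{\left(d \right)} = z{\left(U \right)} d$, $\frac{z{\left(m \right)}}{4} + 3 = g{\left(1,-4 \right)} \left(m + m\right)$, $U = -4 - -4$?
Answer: $-344$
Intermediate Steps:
$g{\left(f,b \right)} = -2 + b + f$
$U = 0$ ($U = -4 + 4 = 0$)
$z{\left(m \right)} = -12 - 40 m$ ($z{\left(m \right)} = -12 + 4 \left(-2 - 4 + 1\right) \left(m + m\right) = -12 + 4 \left(- 5 \cdot 2 m\right) = -12 + 4 \left(- 10 m\right) = -12 - 40 m$)
$X{\left(d \right)} = - 12 d$ ($X{\left(d \right)} = \left(-12 - 0\right) d = \left(-12 + 0\right) d = - 12 d$)
$\left(\left(-915 + \left(-178 + 560\right)\right) - 99\right) + X{\left(-24 \right)} = \left(\left(-915 + \left(-178 + 560\right)\right) - 99\right) - -288 = \left(\left(-915 + 382\right) - 99\right) + 288 = \left(-533 - 99\right) + 288 = -632 + 288 = -344$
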